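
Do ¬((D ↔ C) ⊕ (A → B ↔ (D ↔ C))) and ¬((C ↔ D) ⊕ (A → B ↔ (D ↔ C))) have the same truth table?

equivalent

A | B | C | D || φ | ψ
T | T | T | T || T | T
T | T | T | F || T | T
T | T | F | T || T | T
T | T | F | F || T | T
T | F | T | T || F | F
T | F | T | F || F | F
T | F | F | T || F | F
T | F | F | F || F | F
F | T | T | T || T | T
F | T | T | F || T | T
F | T | F | T || T | T
F | T | F | F || T | T
F | F | T | T || T | T
F | F | T | F || T | T
F | F | F | T || T | T
F | F | F | F || T | T
The columns for φ and ψ agree on every row, so they are logically equivalent.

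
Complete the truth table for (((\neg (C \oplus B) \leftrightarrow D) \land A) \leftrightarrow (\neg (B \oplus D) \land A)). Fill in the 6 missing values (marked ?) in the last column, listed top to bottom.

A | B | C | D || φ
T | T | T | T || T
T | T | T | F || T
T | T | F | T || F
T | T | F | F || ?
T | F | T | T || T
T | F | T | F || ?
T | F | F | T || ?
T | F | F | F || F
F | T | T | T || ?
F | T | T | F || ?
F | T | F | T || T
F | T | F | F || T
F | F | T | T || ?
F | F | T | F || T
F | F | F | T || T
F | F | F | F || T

Row A=T, B=T, C=F, D=F: ((\neg (C \oplus B) \leftrightarrow D) \land A) = T, (\neg (B \oplus D) \land A) = F, so the formula = F.
Row A=T, B=F, C=T, D=F: ((\neg (C \oplus B) \leftrightarrow D) \land A) = T, (\neg (B \oplus D) \land A) = T, so the formula = T.
Row A=T, B=F, C=F, D=T: ((\neg (C \oplus B) \leftrightarrow D) \land A) = T, (\neg (B \oplus D) \land A) = F, so the formula = F.
Row A=F, B=T, C=T, D=T: ((\neg (C \oplus B) \leftrightarrow D) \land A) = F, (\neg (B \oplus D) \land A) = F, so the formula = T.
Row A=F, B=T, C=T, D=F: ((\neg (C \oplus B) \leftrightarrow D) \land A) = F, (\neg (B \oplus D) \land A) = F, so the formula = T.
Row A=F, B=F, C=T, D=T: ((\neg (C \oplus B) \leftrightarrow D) \land A) = F, (\neg (B \oplus D) \land A) = F, so the formula = T.

F, T, F, T, T, T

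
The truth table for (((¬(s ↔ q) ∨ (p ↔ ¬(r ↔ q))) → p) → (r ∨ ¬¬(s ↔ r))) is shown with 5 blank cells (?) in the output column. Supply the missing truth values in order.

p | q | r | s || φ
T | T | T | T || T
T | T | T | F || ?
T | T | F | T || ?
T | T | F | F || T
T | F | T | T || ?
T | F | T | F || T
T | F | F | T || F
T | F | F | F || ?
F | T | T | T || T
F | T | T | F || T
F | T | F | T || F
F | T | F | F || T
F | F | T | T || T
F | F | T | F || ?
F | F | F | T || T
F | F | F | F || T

Row p=T, q=T, r=T, s=F: ((¬(s ↔ q) ∨ (p ↔ ¬(r ↔ q))) → p) = T, (r ∨ ¬¬(s ↔ r)) = T, so the formula = T.
Row p=T, q=T, r=F, s=T: ((¬(s ↔ q) ∨ (p ↔ ¬(r ↔ q))) → p) = T, (r ∨ ¬¬(s ↔ r)) = F, so the formula = F.
Row p=T, q=F, r=T, s=T: ((¬(s ↔ q) ∨ (p ↔ ¬(r ↔ q))) → p) = T, (r ∨ ¬¬(s ↔ r)) = T, so the formula = T.
Row p=T, q=F, r=F, s=F: ((¬(s ↔ q) ∨ (p ↔ ¬(r ↔ q))) → p) = T, (r ∨ ¬¬(s ↔ r)) = T, so the formula = T.
Row p=F, q=F, r=T, s=F: ((¬(s ↔ q) ∨ (p ↔ ¬(r ↔ q))) → p) = T, (r ∨ ¬¬(s ↔ r)) = T, so the formula = T.

T, F, T, T, T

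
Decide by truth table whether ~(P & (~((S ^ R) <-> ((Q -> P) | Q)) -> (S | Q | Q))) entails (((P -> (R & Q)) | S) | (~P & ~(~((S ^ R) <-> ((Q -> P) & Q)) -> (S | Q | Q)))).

  P   |   Q   |   R   |   S   |   φ   |   ψ  
----- | ----- | ----- | ----- | ----- | -----
False | False | False | False |  True |  True
False | False | False |  True |  True |  True
False | False |  True | False |  True |  True
False | False |  True |  True |  True |  True
False |  True | False | False |  True |  True
False |  True | False |  True |  True |  True
False |  True |  True | False |  True |  True
False |  True |  True |  True |  True |  True
 True | False | False | False |  True | False
 True | False | False |  True | False |  True
 True | False |  True | False | False | False
 True | False |  True |  True | False |  True
 True |  True | False | False | False | False
 True |  True | False |  True | False |  True
 True |  True |  True | False | False |  True
 True |  True |  True |  True | False |  True
At P=True, Q=False, R=False, S=False we have φ true but ψ false, so φ does not entail ψ.

no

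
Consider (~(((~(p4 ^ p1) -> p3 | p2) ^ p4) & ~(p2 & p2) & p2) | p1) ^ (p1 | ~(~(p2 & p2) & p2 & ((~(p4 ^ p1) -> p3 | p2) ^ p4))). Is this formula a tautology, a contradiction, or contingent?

contradiction

p1  p2  p3  p4     (p4 ^ p1)  ~(p4 ^ p1)  (p3 | p2)  (~(p4 ^ p1) -> (p3 | p2))  (p2 & p2)  ~(p2 & p2)  (~(p2 & p2) & p2)  φ
T   T   T   T          F          T           T                  T                  T          F               F          F
T   T   T   F          T          F           T                  T                  T          F               F          F
T   T   F   T          F          T           T                  T                  T          F               F          F
T   T   F   F          T          F           T                  T                  T          F               F          F
T   F   T   T          F          T           T                  T                  F          T               F          F
T   F   T   F          T          F           T                  T                  F          T               F          F
T   F   F   T          F          T           F                  F                  F          T               F          F
T   F   F   F          T          F           F                  T                  F          T               F          F
F   T   T   T          T          F           T                  T                  T          F               F          F
F   T   T   F          F          T           T                  T                  T          F               F          F
F   T   F   T          T          F           T                  T                  T          F               F          F
F   T   F   F          F          T           T                  T                  T          F               F          F
F   F   T   T          T          F           T                  T                  F          T               F          F
F   F   T   F          F          T           T                  T                  F          T               F          F
F   F   F   T          T          F           F                  T                  F          T               F          F
F   F   F   F          F          T           F                  F                  F          T               F          F
Every row is F, so the formula is a contradiction.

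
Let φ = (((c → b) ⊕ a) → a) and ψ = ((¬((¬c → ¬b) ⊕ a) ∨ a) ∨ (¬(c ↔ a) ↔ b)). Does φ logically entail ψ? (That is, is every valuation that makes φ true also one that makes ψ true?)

no

a | b | c | φ | ψ
- | - | - | - | -
T | T | T | T | T
T | T | F | T | T
T | F | T | T | T
T | F | F | T | T
F | T | T | F | T
F | T | F | F | T
F | F | T | T | F
F | F | F | F | T
At a=F, b=F, c=T we have φ true but ψ false, so φ does not entail ψ.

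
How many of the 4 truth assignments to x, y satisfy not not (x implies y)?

  x      y    |  (x implies y)  not (x implies y)  not not (x implies y)
False  False  |       True            False                 True        
False   True  |       True            False                 True        
 True  False  |      False             True                False        
 True   True  |       True            False                 True        
The formula is true on 3 of the 4 rows.

3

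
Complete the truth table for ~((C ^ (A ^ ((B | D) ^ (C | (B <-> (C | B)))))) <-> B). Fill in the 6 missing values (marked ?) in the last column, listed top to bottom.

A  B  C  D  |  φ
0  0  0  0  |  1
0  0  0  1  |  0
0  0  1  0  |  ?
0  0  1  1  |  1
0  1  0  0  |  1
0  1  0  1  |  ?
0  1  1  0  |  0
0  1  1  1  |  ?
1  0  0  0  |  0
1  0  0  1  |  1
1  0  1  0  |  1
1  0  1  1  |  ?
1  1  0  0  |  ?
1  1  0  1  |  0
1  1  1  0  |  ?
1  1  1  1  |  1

0, 1, 0, 0, 0, 1

Row A=0, B=0, C=1, D=0: (C ^ (A ^ ((B | D) ^ (C | (B <-> (C | B)))))) = 0, ((C ^ (A ^ ((B | D) ^ (C | (B <-> (C | B)))))) <-> B) = 1, so the formula = 0.
Row A=0, B=1, C=0, D=1: (C ^ (A ^ ((B | D) ^ (C | (B <-> (C | B)))))) = 0, ((C ^ (A ^ ((B | D) ^ (C | (B <-> (C | B)))))) <-> B) = 0, so the formula = 1.
Row A=0, B=1, C=1, D=1: (C ^ (A ^ ((B | D) ^ (C | (B <-> (C | B)))))) = 1, ((C ^ (A ^ ((B | D) ^ (C | (B <-> (C | B)))))) <-> B) = 1, so the formula = 0.
Row A=1, B=0, C=1, D=1: (C ^ (A ^ ((B | D) ^ (C | (B <-> (C | B)))))) = 0, ((C ^ (A ^ ((B | D) ^ (C | (B <-> (C | B)))))) <-> B) = 1, so the formula = 0.
Row A=1, B=1, C=0, D=0: (C ^ (A ^ ((B | D) ^ (C | (B <-> (C | B)))))) = 1, ((C ^ (A ^ ((B | D) ^ (C | (B <-> (C | B)))))) <-> B) = 1, so the formula = 0.
Row A=1, B=1, C=1, D=0: (C ^ (A ^ ((B | D) ^ (C | (B <-> (C | B)))))) = 0, ((C ^ (A ^ ((B | D) ^ (C | (B <-> (C | B)))))) <-> B) = 0, so the formula = 1.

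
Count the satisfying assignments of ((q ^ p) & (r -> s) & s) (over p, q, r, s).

4

p  q  r  s  |  ((q ^ p) & (r -> s) & s)
F  F  F  F  |             F            
F  F  F  T  |             F            
F  F  T  F  |             F            
F  F  T  T  |             F            
F  T  F  F  |             F            
F  T  F  T  |             T            
F  T  T  F  |             F            
F  T  T  T  |             T            
T  F  F  F  |             F            
T  F  F  T  |             T            
T  F  T  F  |             F            
T  F  T  T  |             T            
T  T  F  F  |             F            
T  T  F  T  |             F            
T  T  T  F  |             F            
T  T  T  T  |             F            
The formula is true on 4 of the 16 rows.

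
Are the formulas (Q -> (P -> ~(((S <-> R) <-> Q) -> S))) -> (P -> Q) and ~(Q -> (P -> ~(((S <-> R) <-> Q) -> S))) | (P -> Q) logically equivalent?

equivalent

P | Q | R | S || φ | ψ
1 | 1 | 1 | 1 || 1 | 1
1 | 1 | 1 | 0 || 1 | 1
1 | 1 | 0 | 1 || 1 | 1
1 | 1 | 0 | 0 || 1 | 1
1 | 0 | 1 | 1 || 0 | 0
1 | 0 | 1 | 0 || 0 | 0
1 | 0 | 0 | 1 || 0 | 0
1 | 0 | 0 | 0 || 0 | 0
0 | 1 | 1 | 1 || 1 | 1
0 | 1 | 1 | 0 || 1 | 1
0 | 1 | 0 | 1 || 1 | 1
0 | 1 | 0 | 0 || 1 | 1
0 | 0 | 1 | 1 || 1 | 1
0 | 0 | 1 | 0 || 1 | 1
0 | 0 | 0 | 1 || 1 | 1
0 | 0 | 0 | 0 || 1 | 1
The columns for φ and ψ agree on every row, so they are logically equivalent.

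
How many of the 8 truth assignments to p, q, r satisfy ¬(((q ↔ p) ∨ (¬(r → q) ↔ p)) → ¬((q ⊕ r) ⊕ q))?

p  q  r  |  φ
1  1  1  |  1
1  1  0  |  0
1  0  1  |  1
1  0  0  |  0
0  1  1  |  1
0  1  0  |  0
0  0  1  |  1
0  0  0  |  0
The formula is true on 4 of the 8 rows.

4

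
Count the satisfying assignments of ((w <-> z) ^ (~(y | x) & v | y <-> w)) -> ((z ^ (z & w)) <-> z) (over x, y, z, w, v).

29

x | y | z | w | v | φ
- | - | - | - | - | -
1 | 1 | 1 | 1 | 1 | 1
1 | 1 | 1 | 1 | 0 | 1
1 | 1 | 1 | 0 | 1 | 1
1 | 1 | 1 | 0 | 0 | 1
1 | 1 | 0 | 1 | 1 | 1
1 | 1 | 0 | 1 | 0 | 1
1 | 1 | 0 | 0 | 1 | 1
1 | 1 | 0 | 0 | 0 | 1
1 | 0 | 1 | 1 | 1 | 0
1 | 0 | 1 | 1 | 0 | 0
1 | 0 | 1 | 0 | 1 | 1
1 | 0 | 1 | 0 | 0 | 1
1 | 0 | 0 | 1 | 1 | 1
1 | 0 | 0 | 1 | 0 | 1
1 | 0 | 0 | 0 | 1 | 1
1 | 0 | 0 | 0 | 0 | 1
0 | 1 | 1 | 1 | 1 | 1
0 | 1 | 1 | 1 | 0 | 1
0 | 1 | 1 | 0 | 1 | 1
0 | 1 | 1 | 0 | 0 | 1
0 | 1 | 0 | 1 | 1 | 1
0 | 1 | 0 | 1 | 0 | 1
0 | 1 | 0 | 0 | 1 | 1
0 | 1 | 0 | 0 | 0 | 1
0 | 0 | 1 | 1 | 1 | 1
0 | 0 | 1 | 1 | 0 | 0
0 | 0 | 1 | 0 | 1 | 1
0 | 0 | 1 | 0 | 0 | 1
0 | 0 | 0 | 1 | 1 | 1
0 | 0 | 0 | 1 | 0 | 1
0 | 0 | 0 | 0 | 1 | 1
0 | 0 | 0 | 0 | 0 | 1
The formula is true on 29 of the 32 rows.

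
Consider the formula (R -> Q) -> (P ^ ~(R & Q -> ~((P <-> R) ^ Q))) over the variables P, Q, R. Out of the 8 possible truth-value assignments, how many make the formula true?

6

P | Q | R | (R -> Q) | (R & Q) | (P <-> R) | ((P <-> R) ^ Q) | ~((P <-> R) ^ Q) | φ
- | - | - | -------- | ------- | --------- | --------------- | ---------------- | -
0 | 0 | 0 |    1     |    0    |     1     |        1        |        0         | 0
0 | 0 | 1 |    0     |    0    |     0     |        0        |        1         | 1
0 | 1 | 0 |    1     |    0    |     1     |        0        |        1         | 0
0 | 1 | 1 |    1     |    1    |     0     |        1        |        0         | 1
1 | 0 | 0 |    1     |    0    |     0     |        0        |        1         | 1
1 | 0 | 1 |    0     |    0    |     1     |        1        |        0         | 1
1 | 1 | 0 |    1     |    0    |     0     |        1        |        0         | 1
1 | 1 | 1 |    1     |    1    |     1     |        0        |        1         | 1
The formula is true on 6 of the 8 rows.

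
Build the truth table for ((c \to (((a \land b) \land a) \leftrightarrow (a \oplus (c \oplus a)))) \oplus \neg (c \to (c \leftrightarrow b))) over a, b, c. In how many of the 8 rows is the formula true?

a | b | c | (a \land b) | ((a \land b) \land a) | (c \oplus a) | (a \oplus (c \oplus a)) | (c \leftrightarrow b) | φ
- | - | - | ----------- | --------------------- | ------------ | ----------------------- | --------------------- | -
T | T | T |      T      |           T           |      F       |            T            |           T           | T
T | T | F |      T      |           T           |      T       |            F            |           F           | T
T | F | T |      F      |           F           |      F       |            T            |           F           | T
T | F | F |      F      |           F           |      T       |            F            |           T           | T
F | T | T |      F      |           F           |      T       |            T            |           T           | F
F | T | F |      F      |           F           |      F       |            F            |           F           | T
F | F | T |      F      |           F           |      T       |            T            |           F           | T
F | F | F |      F      |           F           |      F       |            F            |           T           | T
The formula is true on 7 of the 8 rows.

7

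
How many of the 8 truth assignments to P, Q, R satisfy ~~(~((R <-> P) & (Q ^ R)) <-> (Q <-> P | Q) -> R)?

P  Q  R     (R <-> P)  (Q ^ R)  ((R <-> P) & (Q ^ R))  ~((R <-> P) & (Q ^ R))  (P | Q)  (Q <-> (P | Q))  ((Q <-> (P | Q)) -> R)  φ
T  T  T         T         F               F                      T                T            T                   T             T
T  T  F         F         T               F                      T                T            T                   F             F
T  F  T         T         T               T                      F                T            F                   T             F
T  F  F         F         F               F                      T                T            F                   T             T
F  T  T         F         F               F                      T                T            T                   T             T
F  T  F         T         T               T                      F                T            T                   F             T
F  F  T         F         T               F                      T                F            T                   T             T
F  F  F         T         F               F                      T                F            T                   F             F
The formula is true on 5 of the 8 rows.

5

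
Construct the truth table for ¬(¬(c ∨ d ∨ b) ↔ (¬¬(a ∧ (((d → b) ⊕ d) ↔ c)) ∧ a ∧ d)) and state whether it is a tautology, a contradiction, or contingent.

a  b  c  d  |  φ
T  T  T  T  |  F
T  T  T  F  |  F
T  T  F  T  |  T
T  T  F  F  |  F
T  F  T  T  |  T
T  F  T  F  |  F
T  F  F  T  |  F
T  F  F  F  |  T
F  T  T  T  |  F
F  T  T  F  |  F
F  T  F  T  |  F
F  T  F  F  |  F
F  F  T  T  |  F
F  F  T  F  |  F
F  F  F  T  |  F
F  F  F  F  |  T
4 of 16 rows are T, so the formula is contingent.

contingent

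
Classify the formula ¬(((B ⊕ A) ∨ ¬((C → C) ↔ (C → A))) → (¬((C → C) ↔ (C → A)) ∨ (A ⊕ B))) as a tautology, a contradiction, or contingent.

A | B | C | φ
- | - | - | -
T | T | T | F
T | T | F | F
T | F | T | F
T | F | F | F
F | T | T | F
F | T | F | F
F | F | T | F
F | F | F | F
Every row is F, so the formula is a contradiction.

contradiction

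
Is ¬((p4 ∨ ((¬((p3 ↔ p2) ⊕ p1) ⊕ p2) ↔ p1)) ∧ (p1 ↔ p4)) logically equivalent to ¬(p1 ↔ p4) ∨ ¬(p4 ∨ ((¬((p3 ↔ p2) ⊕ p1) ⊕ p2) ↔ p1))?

equivalent

  p1     p2     p3     p4   |    φ      ψ  
 True   True   True   True  |  False  False
 True   True   True  False  |   True   True
 True   True  False   True  |  False  False
 True   True  False  False  |   True   True
 True  False   True   True  |  False  False
 True  False   True  False  |   True   True
 True  False  False   True  |  False  False
 True  False  False  False  |   True   True
False   True   True   True  |   True   True
False   True   True  False  |   True   True
False   True  False   True  |   True   True
False   True  False  False  |  False  False
False  False   True   True  |   True   True
False  False   True  False  |   True   True
False  False  False   True  |   True   True
False  False  False  False  |  False  False
The columns for φ and ψ agree on every row, so they are logically equivalent.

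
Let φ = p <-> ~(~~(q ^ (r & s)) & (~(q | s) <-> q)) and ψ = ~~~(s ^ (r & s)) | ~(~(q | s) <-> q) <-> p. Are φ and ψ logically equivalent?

not equivalent

  p   |   q   |   r   |   s   ||   φ   |   ψ  
False | False | False | False || False | False
False | False | False |  True || False |  True
False | False |  True | False || False | False
False | False |  True |  True ||  True | False
False |  True | False | False || False | False
False |  True | False |  True || False | False
False |  True |  True | False || False | False
False |  True |  True |  True || False | False
 True | False | False | False ||  True |  True
 True | False | False |  True ||  True | False
 True | False |  True | False ||  True |  True
 True | False |  True |  True || False |  True
 True |  True | False | False ||  True |  True
 True |  True | False |  True ||  True |  True
 True |  True |  True | False ||  True |  True
 True |  True |  True |  True ||  True |  True
The columns differ at p=False, q=False, r=False, s=True (φ=False, ψ=True), so they are not equivalent.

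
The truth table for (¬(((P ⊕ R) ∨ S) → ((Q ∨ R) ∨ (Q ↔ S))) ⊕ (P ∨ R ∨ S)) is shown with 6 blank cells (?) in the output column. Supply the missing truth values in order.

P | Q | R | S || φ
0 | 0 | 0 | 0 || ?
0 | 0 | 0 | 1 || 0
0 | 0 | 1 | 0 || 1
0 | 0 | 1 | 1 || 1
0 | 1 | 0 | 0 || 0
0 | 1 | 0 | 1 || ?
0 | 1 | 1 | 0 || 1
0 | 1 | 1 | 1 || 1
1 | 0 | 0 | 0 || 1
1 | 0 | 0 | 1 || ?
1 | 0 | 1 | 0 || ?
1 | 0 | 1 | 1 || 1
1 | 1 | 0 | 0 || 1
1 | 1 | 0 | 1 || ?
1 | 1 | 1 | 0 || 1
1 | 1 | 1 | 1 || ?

0, 1, 0, 1, 1, 1

Row P=0, Q=0, R=0, S=0: ¬(((P ⊕ R) ∨ S) → ((Q ∨ R) ∨ (Q ↔ S))) = 0, (P ∨ R ∨ S) = 0, so the formula = 0.
Row P=0, Q=1, R=0, S=1: ¬(((P ⊕ R) ∨ S) → ((Q ∨ R) ∨ (Q ↔ S))) = 0, (P ∨ R ∨ S) = 1, so the formula = 1.
Row P=1, Q=0, R=0, S=1: ¬(((P ⊕ R) ∨ S) → ((Q ∨ R) ∨ (Q ↔ S))) = 1, (P ∨ R ∨ S) = 1, so the formula = 0.
Row P=1, Q=0, R=1, S=0: ¬(((P ⊕ R) ∨ S) → ((Q ∨ R) ∨ (Q ↔ S))) = 0, (P ∨ R ∨ S) = 1, so the formula = 1.
Row P=1, Q=1, R=0, S=1: ¬(((P ⊕ R) ∨ S) → ((Q ∨ R) ∨ (Q ↔ S))) = 0, (P ∨ R ∨ S) = 1, so the formula = 1.
Row P=1, Q=1, R=1, S=1: ¬(((P ⊕ R) ∨ S) → ((Q ∨ R) ∨ (Q ↔ S))) = 0, (P ∨ R ∨ S) = 1, so the formula = 1.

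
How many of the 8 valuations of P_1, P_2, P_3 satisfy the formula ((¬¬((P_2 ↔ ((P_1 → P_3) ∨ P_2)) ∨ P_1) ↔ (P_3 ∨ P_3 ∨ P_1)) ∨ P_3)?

7

 P_1  |  P_2  |  P_3  ||   φ  
False | False | False ||  True
False | False |  True ||  True
False |  True | False || False
False |  True |  True ||  True
 True | False | False ||  True
 True | False |  True ||  True
 True |  True | False ||  True
 True |  True |  True ||  True
The formula is true on 7 of the 8 rows.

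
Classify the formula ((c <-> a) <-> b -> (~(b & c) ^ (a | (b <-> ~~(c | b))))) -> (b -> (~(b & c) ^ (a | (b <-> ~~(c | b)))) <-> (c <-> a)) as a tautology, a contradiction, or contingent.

a | b | c || φ
T | T | T || T
T | T | F || T
T | F | T || T
T | F | F || T
F | T | T || T
F | T | F || T
F | F | T || T
F | F | F || T
Every row is T, so the formula is a tautology.

tautology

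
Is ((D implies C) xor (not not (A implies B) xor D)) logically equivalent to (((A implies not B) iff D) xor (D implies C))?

A | B | C | D | φ | ψ
- | - | - | - | - | -
T | T | T | T | T | T
T | T | T | F | F | F
T | T | F | T | F | F
T | T | F | F | F | F
T | F | T | T | F | F
T | F | T | F | T | T
T | F | F | T | T | T
T | F | F | F | T | T
F | T | T | T | T | F
F | T | T | F | F | T
F | T | F | T | F | T
F | T | F | F | F | T
F | F | T | T | T | F
F | F | T | F | F | T
F | F | F | T | F | T
F | F | F | F | F | T
The columns differ at A=F, B=T, C=T, D=T (φ=T, ψ=F), so they are not equivalent.

not equivalent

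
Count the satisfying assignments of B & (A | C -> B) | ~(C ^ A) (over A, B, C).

A  B  C     ((B & ((A | C) -> B)) | ~(C ^ A))
F  F  F                     T                
F  F  T                     F                
F  T  F                     T                
F  T  T                     T                
T  F  F                     F                
T  F  T                     T                
T  T  F                     T                
T  T  T                     T                
The formula is true on 6 of the 8 rows.

6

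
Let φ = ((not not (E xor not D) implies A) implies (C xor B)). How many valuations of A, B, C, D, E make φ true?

  A   |   B   |   C   |   D   |   E   ||   φ  
 True |  True |  True |  True |  True || False
 True |  True |  True |  True | False || False
 True |  True |  True | False |  True || False
 True |  True |  True | False | False || False
 True |  True | False |  True |  True ||  True
 True |  True | False |  True | False ||  True
 True |  True | False | False |  True ||  True
 True |  True | False | False | False ||  True
 True | False |  True |  True |  True ||  True
 True | False |  True |  True | False ||  True
 True | False |  True | False |  True ||  True
 True | False |  True | False | False ||  True
 True | False | False |  True |  True || False
 True | False | False |  True | False || False
 True | False | False | False |  True || False
 True | False | False | False | False || False
False |  True |  True |  True |  True ||  True
False |  True |  True |  True | False || False
False |  True |  True | False |  True || False
False |  True |  True | False | False ||  True
False |  True | False |  True |  True ||  True
False |  True | False |  True | False ||  True
False |  True | False | False |  True ||  True
False |  True | False | False | False ||  True
False | False |  True |  True |  True ||  True
False | False |  True |  True | False ||  True
False | False |  True | False |  True ||  True
False | False |  True | False | False ||  True
False | False | False |  True |  True ||  True
False | False | False |  True | False || False
False | False | False | False |  True || False
False | False | False | False | False ||  True
The formula is true on 20 of the 32 rows.

20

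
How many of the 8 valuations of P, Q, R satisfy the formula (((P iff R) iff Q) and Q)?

2

P  Q  R  |  (P iff R)  ((P iff R) iff Q)  (((P iff R) iff Q) and Q)
1  1  1  |      1              1                      1            
1  1  0  |      0              0                      0            
1  0  1  |      1              0                      0            
1  0  0  |      0              1                      0            
0  1  1  |      0              0                      0            
0  1  0  |      1              1                      1            
0  0  1  |      0              1                      0            
0  0  0  |      1              0                      0            
The formula is true on 2 of the 8 rows.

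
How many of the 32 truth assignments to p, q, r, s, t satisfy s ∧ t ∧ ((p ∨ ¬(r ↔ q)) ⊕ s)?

2

  p      q      r      s      t    |  (s ∧ t ∧ ((p ∨ ¬(r ↔ q)) ⊕ s))
 True   True   True   True   True  |              False             
 True   True   True   True  False  |              False             
 True   True   True  False   True  |              False             
 True   True   True  False  False  |              False             
 True   True  False   True   True  |              False             
 True   True  False   True  False  |              False             
 True   True  False  False   True  |              False             
 True   True  False  False  False  |              False             
 True  False   True   True   True  |              False             
 True  False   True   True  False  |              False             
 True  False   True  False   True  |              False             
 True  False   True  False  False  |              False             
 True  False  False   True   True  |              False             
 True  False  False   True  False  |              False             
 True  False  False  False   True  |              False             
 True  False  False  False  False  |              False             
False   True   True   True   True  |               True             
False   True   True   True  False  |              False             
False   True   True  False   True  |              False             
False   True   True  False  False  |              False             
False   True  False   True   True  |              False             
False   True  False   True  False  |              False             
False   True  False  False   True  |              False             
False   True  False  False  False  |              False             
False  False   True   True   True  |              False             
False  False   True   True  False  |              False             
False  False   True  False   True  |              False             
False  False   True  False  False  |              False             
False  False  False   True   True  |               True             
False  False  False   True  False  |              False             
False  False  False  False   True  |              False             
False  False  False  False  False  |              False             
The formula is true on 2 of the 32 rows.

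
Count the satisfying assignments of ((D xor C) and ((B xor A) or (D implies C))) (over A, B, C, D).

6

A | B | C | D || (D xor C) | (B xor A) | (D implies C) | ((B xor A) or (D implies C)) | φ
0 | 0 | 0 | 0 ||     0     |     0     |       1       |              1               | 0
0 | 0 | 0 | 1 ||     1     |     0     |       0       |              0               | 0
0 | 0 | 1 | 0 ||     1     |     0     |       1       |              1               | 1
0 | 0 | 1 | 1 ||     0     |     0     |       1       |              1               | 0
0 | 1 | 0 | 0 ||     0     |     1     |       1       |              1               | 0
0 | 1 | 0 | 1 ||     1     |     1     |       0       |              1               | 1
0 | 1 | 1 | 0 ||     1     |     1     |       1       |              1               | 1
0 | 1 | 1 | 1 ||     0     |     1     |       1       |              1               | 0
1 | 0 | 0 | 0 ||     0     |     1     |       1       |              1               | 0
1 | 0 | 0 | 1 ||     1     |     1     |       0       |              1               | 1
1 | 0 | 1 | 0 ||     1     |     1     |       1       |              1               | 1
1 | 0 | 1 | 1 ||     0     |     1     |       1       |              1               | 0
1 | 1 | 0 | 0 ||     0     |     0     |       1       |              1               | 0
1 | 1 | 0 | 1 ||     1     |     0     |       0       |              0               | 0
1 | 1 | 1 | 0 ||     1     |     0     |       1       |              1               | 1
1 | 1 | 1 | 1 ||     0     |     0     |       1       |              1               | 0
The formula is true on 6 of the 16 rows.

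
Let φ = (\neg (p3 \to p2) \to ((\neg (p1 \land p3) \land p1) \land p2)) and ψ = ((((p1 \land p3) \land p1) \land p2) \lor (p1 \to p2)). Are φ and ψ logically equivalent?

p1 | p2 | p3 || φ | ψ
1  | 1  | 1  || 1 | 1
1  | 1  | 0  || 1 | 1
1  | 0  | 1  || 0 | 0
1  | 0  | 0  || 1 | 0
0  | 1  | 1  || 1 | 1
0  | 1  | 0  || 1 | 1
0  | 0  | 1  || 0 | 1
0  | 0  | 0  || 1 | 1
The columns differ at p1=1, p2=0, p3=0 (φ=1, ψ=0), so they are not equivalent.

not equivalent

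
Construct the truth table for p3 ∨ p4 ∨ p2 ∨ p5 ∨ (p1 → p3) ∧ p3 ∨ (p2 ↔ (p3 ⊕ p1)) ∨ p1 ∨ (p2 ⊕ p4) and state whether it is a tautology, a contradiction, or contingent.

p1  p2  p3  p4  p5  |  φ
F   F   F   F   F   |  T
F   F   F   F   T   |  T
F   F   F   T   F   |  T
F   F   F   T   T   |  T
F   F   T   F   F   |  T
F   F   T   F   T   |  T
F   F   T   T   F   |  T
F   F   T   T   T   |  T
F   T   F   F   F   |  T
F   T   F   F   T   |  T
F   T   F   T   F   |  T
F   T   F   T   T   |  T
F   T   T   F   F   |  T
F   T   T   F   T   |  T
F   T   T   T   F   |  T
F   T   T   T   T   |  T
T   F   F   F   F   |  T
T   F   F   F   T   |  T
T   F   F   T   F   |  T
T   F   F   T   T   |  T
T   F   T   F   F   |  T
T   F   T   F   T   |  T
T   F   T   T   F   |  T
T   F   T   T   T   |  T
T   T   F   F   F   |  T
T   T   F   F   T   |  T
T   T   F   T   F   |  T
T   T   F   T   T   |  T
T   T   T   F   F   |  T
T   T   T   F   T   |  T
T   T   T   T   F   |  T
T   T   T   T   T   |  T
Every row is T, so the formula is a tautology.

tautology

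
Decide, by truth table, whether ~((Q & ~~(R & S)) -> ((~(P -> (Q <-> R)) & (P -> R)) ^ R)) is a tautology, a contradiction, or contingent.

  P      Q      R      S    |  (R & S)  ~(R & S)  ~~(R & S)  (Q & ~~(R & S))  (Q <-> R)  (P -> (Q <-> R))  ~(P -> (Q <-> R))  (P -> R)    φ  
 True   True   True   True  |    True    False       True          True          True          True              False          True    False
 True   True   True  False  |   False     True      False         False          True          True              False          True    False
 True   True  False   True  |   False     True      False         False         False         False               True         False    False
 True   True  False  False  |   False     True      False         False         False         False               True         False    False
 True  False   True   True  |    True    False       True         False         False         False               True          True    False
 True  False   True  False  |   False     True      False         False         False         False               True          True    False
 True  False  False   True  |   False     True      False         False          True          True              False         False    False
 True  False  False  False  |   False     True      False         False          True          True              False         False    False
False   True   True   True  |    True    False       True          True          True          True              False          True    False
False   True   True  False  |   False     True      False         False          True          True              False          True    False
False   True  False   True  |   False     True      False         False         False          True              False          True    False
False   True  False  False  |   False     True      False         False         False          True              False          True    False
False  False   True   True  |    True    False       True         False         False          True              False          True    False
False  False   True  False  |   False     True      False         False         False          True              False          True    False
False  False  False   True  |   False     True      False         False          True          True              False          True    False
False  False  False  False  |   False     True      False         False          True          True              False          True    False
Every row is False, so the formula is a contradiction.

contradiction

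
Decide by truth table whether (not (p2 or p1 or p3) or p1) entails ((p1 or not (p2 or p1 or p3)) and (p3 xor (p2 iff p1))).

no

p1  p2  p3  |  φ  ψ
T   T   T   |  T  F
T   T   F   |  T  T
T   F   T   |  T  T
T   F   F   |  T  F
F   T   T   |  F  F
F   T   F   |  F  F
F   F   T   |  F  F
F   F   F   |  T  T
At p1=T, p2=T, p3=T we have φ true but ψ false, so φ does not entail ψ.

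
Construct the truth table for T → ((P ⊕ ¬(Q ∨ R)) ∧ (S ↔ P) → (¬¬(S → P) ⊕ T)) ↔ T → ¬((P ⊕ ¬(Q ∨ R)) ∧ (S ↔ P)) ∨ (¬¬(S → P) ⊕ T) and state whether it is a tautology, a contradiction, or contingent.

tautology

P | Q | R | S | T || φ
T | T | T | T | T || T
T | T | T | T | F || T
T | T | T | F | T || T
T | T | T | F | F || T
T | T | F | T | T || T
T | T | F | T | F || T
T | T | F | F | T || T
T | T | F | F | F || T
T | F | T | T | T || T
T | F | T | T | F || T
T | F | T | F | T || T
T | F | T | F | F || T
T | F | F | T | T || T
T | F | F | T | F || T
T | F | F | F | T || T
T | F | F | F | F || T
F | T | T | T | T || T
F | T | T | T | F || T
F | T | T | F | T || T
F | T | T | F | F || T
F | T | F | T | T || T
F | T | F | T | F || T
F | T | F | F | T || T
F | T | F | F | F || T
F | F | T | T | T || T
F | F | T | T | F || T
F | F | T | F | T || T
F | F | T | F | F || T
F | F | F | T | T || T
F | F | F | T | F || T
F | F | F | F | T || T
F | F | F | F | F || T
Every row is T, so the formula is a tautology.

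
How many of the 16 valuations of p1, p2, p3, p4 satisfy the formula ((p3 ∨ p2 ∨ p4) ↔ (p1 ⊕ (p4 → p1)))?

p1 | p2 | p3 | p4 || φ
0  | 0  | 0  | 0  || 0
0  | 0  | 0  | 1  || 0
0  | 0  | 1  | 0  || 1
0  | 0  | 1  | 1  || 0
0  | 1  | 0  | 0  || 1
0  | 1  | 0  | 1  || 0
0  | 1  | 1  | 0  || 1
0  | 1  | 1  | 1  || 0
1  | 0  | 0  | 0  || 1
1  | 0  | 0  | 1  || 0
1  | 0  | 1  | 0  || 0
1  | 0  | 1  | 1  || 0
1  | 1  | 0  | 0  || 0
1  | 1  | 0  | 1  || 0
1  | 1  | 1  | 0  || 0
1  | 1  | 1  | 1  || 0
The formula is true on 4 of the 16 rows.

4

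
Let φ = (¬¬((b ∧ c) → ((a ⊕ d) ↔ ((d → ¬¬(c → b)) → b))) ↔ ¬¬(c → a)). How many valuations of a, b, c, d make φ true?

12

a | b | c | d || φ
T | T | T | T || F
T | T | T | F || T
T | T | F | T || T
T | T | F | F || T
T | F | T | T || T
T | F | T | F || T
T | F | F | T || T
T | F | F | F || T
F | T | T | T || F
F | T | T | F || T
F | T | F | T || T
F | T | F | F || T
F | F | T | T || F
F | F | T | F || F
F | F | F | T || T
F | F | F | F || T
The formula is true on 12 of the 16 rows.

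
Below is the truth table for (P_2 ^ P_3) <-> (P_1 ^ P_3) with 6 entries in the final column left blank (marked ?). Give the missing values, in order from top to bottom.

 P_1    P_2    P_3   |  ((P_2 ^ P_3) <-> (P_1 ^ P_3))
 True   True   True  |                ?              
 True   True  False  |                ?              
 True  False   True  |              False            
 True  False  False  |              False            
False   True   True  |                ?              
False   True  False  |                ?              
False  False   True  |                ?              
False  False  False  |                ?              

Row P_1=True, P_2=True, P_3=True: (P_2 ^ P_3) = False, (P_1 ^ P_3) = False, so ((P_2 ^ P_3) <-> (P_1 ^ P_3)) = True.
Row P_1=True, P_2=True, P_3=False: (P_2 ^ P_3) = True, (P_1 ^ P_3) = True, so ((P_2 ^ P_3) <-> (P_1 ^ P_3)) = True.
Row P_1=False, P_2=True, P_3=True: (P_2 ^ P_3) = False, (P_1 ^ P_3) = True, so ((P_2 ^ P_3) <-> (P_1 ^ P_3)) = False.
Row P_1=False, P_2=True, P_3=False: (P_2 ^ P_3) = True, (P_1 ^ P_3) = False, so ((P_2 ^ P_3) <-> (P_1 ^ P_3)) = False.
Row P_1=False, P_2=False, P_3=True: (P_2 ^ P_3) = True, (P_1 ^ P_3) = True, so ((P_2 ^ P_3) <-> (P_1 ^ P_3)) = True.
Row P_1=False, P_2=False, P_3=False: (P_2 ^ P_3) = False, (P_1 ^ P_3) = False, so ((P_2 ^ P_3) <-> (P_1 ^ P_3)) = True.

True, True, False, False, True, True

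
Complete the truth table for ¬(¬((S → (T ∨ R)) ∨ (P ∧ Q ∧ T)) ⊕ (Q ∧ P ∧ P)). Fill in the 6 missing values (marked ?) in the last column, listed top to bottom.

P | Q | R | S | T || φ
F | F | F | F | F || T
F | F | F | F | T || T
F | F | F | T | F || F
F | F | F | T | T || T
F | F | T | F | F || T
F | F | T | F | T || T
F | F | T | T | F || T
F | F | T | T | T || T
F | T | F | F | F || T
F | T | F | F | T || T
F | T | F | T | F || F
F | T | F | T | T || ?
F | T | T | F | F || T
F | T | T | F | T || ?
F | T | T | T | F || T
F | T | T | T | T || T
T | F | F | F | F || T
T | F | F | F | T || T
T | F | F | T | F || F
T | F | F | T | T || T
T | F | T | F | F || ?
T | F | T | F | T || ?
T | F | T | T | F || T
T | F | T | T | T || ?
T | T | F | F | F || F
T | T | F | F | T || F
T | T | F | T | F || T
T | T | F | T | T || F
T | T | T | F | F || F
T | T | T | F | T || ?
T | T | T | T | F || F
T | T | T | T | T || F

T, T, T, T, T, F

Row P=F, Q=T, R=F, S=T, T=T: ¬((S → (T ∨ R)) ∨ (P ∧ Q ∧ T)) = F, (Q ∧ P ∧ P) = F, (¬((S → (T ∨ R)) ∨ (P ∧ Q ∧ T)) ⊕ (Q ∧ P ∧ P)) = F, so the formula = T.
Row P=F, Q=T, R=T, S=F, T=T: ¬((S → (T ∨ R)) ∨ (P ∧ Q ∧ T)) = F, (Q ∧ P ∧ P) = F, (¬((S → (T ∨ R)) ∨ (P ∧ Q ∧ T)) ⊕ (Q ∧ P ∧ P)) = F, so the formula = T.
Row P=T, Q=F, R=T, S=F, T=F: ¬((S → (T ∨ R)) ∨ (P ∧ Q ∧ T)) = F, (Q ∧ P ∧ P) = F, (¬((S → (T ∨ R)) ∨ (P ∧ Q ∧ T)) ⊕ (Q ∧ P ∧ P)) = F, so the formula = T.
Row P=T, Q=F, R=T, S=F, T=T: ¬((S → (T ∨ R)) ∨ (P ∧ Q ∧ T)) = F, (Q ∧ P ∧ P) = F, (¬((S → (T ∨ R)) ∨ (P ∧ Q ∧ T)) ⊕ (Q ∧ P ∧ P)) = F, so the formula = T.
Row P=T, Q=F, R=T, S=T, T=T: ¬((S → (T ∨ R)) ∨ (P ∧ Q ∧ T)) = F, (Q ∧ P ∧ P) = F, (¬((S → (T ∨ R)) ∨ (P ∧ Q ∧ T)) ⊕ (Q ∧ P ∧ P)) = F, so the formula = T.
Row P=T, Q=T, R=T, S=F, T=T: ¬((S → (T ∨ R)) ∨ (P ∧ Q ∧ T)) = F, (Q ∧ P ∧ P) = T, (¬((S → (T ∨ R)) ∨ (P ∧ Q ∧ T)) ⊕ (Q ∧ P ∧ P)) = T, so the formula = F.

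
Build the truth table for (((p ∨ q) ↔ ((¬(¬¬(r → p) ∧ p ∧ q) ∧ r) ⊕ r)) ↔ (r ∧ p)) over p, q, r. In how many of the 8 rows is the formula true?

5

p | q | r || (p ∨ q) | (r → p) | ¬(r → p) | ¬¬(r → p) | (¬¬(r → p) ∧ p ∧ q) | ¬(¬¬(r → p) ∧ p ∧ q) | (¬(¬¬(r → p) ∧ p ∧ q) ∧ r) | (r ∧ p) | φ
T | T | T ||    T    |    T    |    F     |     T     |          T          |          F           |             F              |    T    | T
T | T | F ||    T    |    T    |    F     |     T     |          T          |          F           |             F              |    F    | T
T | F | T ||    T    |    T    |    F     |     T     |          F          |          T           |             T              |    T    | F
T | F | F ||    T    |    T    |    F     |     T     |          F          |          T           |             F              |    F    | T
F | T | T ||    T    |    F    |    T     |     F     |          F          |          T           |             T              |    F    | T
F | T | F ||    T    |    T    |    F     |     T     |          F          |          T           |             F              |    F    | T
F | F | T ||    F    |    F    |    T     |     F     |          F          |          T           |             T              |    F    | F
F | F | F ||    F    |    T    |    F     |     T     |          F          |          T           |             F              |    F    | F
The formula is true on 5 of the 8 rows.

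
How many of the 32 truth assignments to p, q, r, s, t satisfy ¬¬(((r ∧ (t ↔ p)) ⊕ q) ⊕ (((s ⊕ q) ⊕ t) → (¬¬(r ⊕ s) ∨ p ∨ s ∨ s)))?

16

p | q | r | s | t | φ
- | - | - | - | - | -
0 | 0 | 0 | 0 | 0 | 1
0 | 0 | 0 | 0 | 1 | 0
0 | 0 | 0 | 1 | 0 | 1
0 | 0 | 0 | 1 | 1 | 1
0 | 0 | 1 | 0 | 0 | 0
0 | 0 | 1 | 0 | 1 | 1
0 | 0 | 1 | 1 | 0 | 0
0 | 0 | 1 | 1 | 1 | 1
0 | 1 | 0 | 0 | 0 | 1
0 | 1 | 0 | 0 | 1 | 0
0 | 1 | 0 | 1 | 0 | 0
0 | 1 | 0 | 1 | 1 | 0
0 | 1 | 1 | 0 | 0 | 1
0 | 1 | 1 | 0 | 1 | 0
0 | 1 | 1 | 1 | 0 | 1
0 | 1 | 1 | 1 | 1 | 0
1 | 0 | 0 | 0 | 0 | 1
1 | 0 | 0 | 0 | 1 | 1
1 | 0 | 0 | 1 | 0 | 1
1 | 0 | 0 | 1 | 1 | 1
1 | 0 | 1 | 0 | 0 | 1
1 | 0 | 1 | 0 | 1 | 0
1 | 0 | 1 | 1 | 0 | 1
1 | 0 | 1 | 1 | 1 | 0
1 | 1 | 0 | 0 | 0 | 0
1 | 1 | 0 | 0 | 1 | 0
1 | 1 | 0 | 1 | 0 | 0
1 | 1 | 0 | 1 | 1 | 0
1 | 1 | 1 | 0 | 0 | 0
1 | 1 | 1 | 0 | 1 | 1
1 | 1 | 1 | 1 | 0 | 0
1 | 1 | 1 | 1 | 1 | 1
The formula is true on 16 of the 32 rows.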